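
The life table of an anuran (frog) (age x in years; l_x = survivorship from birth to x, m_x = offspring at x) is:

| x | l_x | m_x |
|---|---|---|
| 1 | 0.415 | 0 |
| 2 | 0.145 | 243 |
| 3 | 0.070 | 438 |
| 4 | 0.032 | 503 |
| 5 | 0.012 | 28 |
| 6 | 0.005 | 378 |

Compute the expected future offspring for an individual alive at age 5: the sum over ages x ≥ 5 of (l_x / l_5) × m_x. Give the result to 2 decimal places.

185.50

l_5 = 0.012. Conditional survival from age 5 to x is l_x / l_5.
  x=5: (0.012/0.012) × 28 = 28.0000
  x=6: (0.005/0.012) × 378 = 157.5000
Sum = 28.0000 + 157.5000 = 185.5000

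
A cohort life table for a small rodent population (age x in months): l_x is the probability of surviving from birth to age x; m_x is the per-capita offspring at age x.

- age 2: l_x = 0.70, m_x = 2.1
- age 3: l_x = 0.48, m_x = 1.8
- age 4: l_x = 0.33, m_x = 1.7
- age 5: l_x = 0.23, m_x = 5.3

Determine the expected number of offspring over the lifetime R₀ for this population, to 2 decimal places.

R₀ = Σ l_x m_x:
  age 2: 0.70 × 2.1 = 1.4700
  age 3: 0.48 × 1.8 = 0.8640
  age 4: 0.33 × 1.7 = 0.5610
  age 5: 0.23 × 5.3 = 1.2190
R₀ = 1.4700 + 0.8640 + 0.5610 + 1.2190 = 4.1140

4.11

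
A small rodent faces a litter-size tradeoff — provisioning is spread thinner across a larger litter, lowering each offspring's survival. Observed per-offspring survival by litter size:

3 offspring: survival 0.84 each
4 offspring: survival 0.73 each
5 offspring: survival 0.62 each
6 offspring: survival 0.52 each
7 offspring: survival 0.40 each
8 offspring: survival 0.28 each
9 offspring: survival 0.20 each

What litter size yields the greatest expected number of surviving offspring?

6

Expected surviving offspring = c × s(c):
  c=3: 3 × 0.84 = 2.520
  c=4: 4 × 0.73 = 2.920
  c=5: 5 × 0.62 = 3.100
  c=6: 6 × 0.52 = 3.120
  c=7: 7 × 0.40 = 2.800
  c=8: 8 × 0.28 = 2.240
  c=9: 9 × 0.20 = 1.800
Maximum at c = 6 (3.120 surviving offspring).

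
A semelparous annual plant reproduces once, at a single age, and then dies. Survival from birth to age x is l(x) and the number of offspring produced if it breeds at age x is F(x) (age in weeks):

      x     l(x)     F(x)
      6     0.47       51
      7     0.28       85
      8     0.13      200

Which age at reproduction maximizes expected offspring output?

Expected offspring if breeding at age x = l(x) × F(x):
  age 6: 0.47 × 51 = 23.970
  age 7: 0.28 × 85 = 23.800
  age 8: 0.13 × 200 = 26.000
Maximum at age 8 (26.000).

8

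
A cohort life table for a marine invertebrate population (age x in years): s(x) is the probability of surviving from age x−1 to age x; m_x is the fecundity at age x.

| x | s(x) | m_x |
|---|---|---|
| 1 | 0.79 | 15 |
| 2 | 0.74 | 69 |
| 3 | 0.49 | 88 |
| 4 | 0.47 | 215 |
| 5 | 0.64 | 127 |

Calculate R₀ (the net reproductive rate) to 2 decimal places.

Survivorship from birth: l_x = s_1·s_2·…·s_x.
  l_1 = 0.79000
  l_2 = 0.58460
  l_3 = 0.28645
  l_4 = 0.13463
  l_5 = 0.08617
R₀ = Σ l_x m_x:
  age 1: 0.79000 × 15 = 11.8500
  age 2: 0.58460 × 69 = 40.3374
  age 3: 0.28645 × 88 = 25.2076
  age 4: 0.13463 × 215 = 28.9455
  age 5: 0.08617 × 127 = 10.9436
R₀ = 11.8500 + 40.3374 + 25.2076 + 28.9455 + 10.9436 = 117.2840

117.28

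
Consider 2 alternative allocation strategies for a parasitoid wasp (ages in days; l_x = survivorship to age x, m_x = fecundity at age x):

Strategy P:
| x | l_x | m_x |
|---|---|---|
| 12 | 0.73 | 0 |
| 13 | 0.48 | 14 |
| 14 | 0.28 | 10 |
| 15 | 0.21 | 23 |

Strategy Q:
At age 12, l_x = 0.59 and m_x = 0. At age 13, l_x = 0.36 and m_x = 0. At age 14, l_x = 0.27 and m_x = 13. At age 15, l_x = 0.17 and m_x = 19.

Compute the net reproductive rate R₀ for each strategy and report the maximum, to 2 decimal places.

14.35

Strategy P: R₀ = 0.73×0 + 0.48×14 + 0.28×10 + 0.21×23 = 14.3500
Strategy Q: R₀ = 0.59×0 + 0.36×0 + 0.27×13 + 0.17×19 = 6.7400
Highest R₀: strategy P with 14.3500.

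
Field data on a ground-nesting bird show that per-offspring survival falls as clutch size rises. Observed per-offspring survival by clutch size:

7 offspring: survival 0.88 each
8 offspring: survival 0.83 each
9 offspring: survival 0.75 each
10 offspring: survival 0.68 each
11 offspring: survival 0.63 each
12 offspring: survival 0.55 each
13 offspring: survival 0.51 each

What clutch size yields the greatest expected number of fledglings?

Expected fledglings = c × s(c):
  c=7: 7 × 0.88 = 6.160
  c=8: 8 × 0.83 = 6.640
  c=9: 9 × 0.75 = 6.750
  c=10: 10 × 0.68 = 6.800
  c=11: 11 × 0.63 = 6.930
  c=12: 12 × 0.55 = 6.600
  c=13: 13 × 0.51 = 6.630
Maximum at c = 11 (6.930 fledglings).

11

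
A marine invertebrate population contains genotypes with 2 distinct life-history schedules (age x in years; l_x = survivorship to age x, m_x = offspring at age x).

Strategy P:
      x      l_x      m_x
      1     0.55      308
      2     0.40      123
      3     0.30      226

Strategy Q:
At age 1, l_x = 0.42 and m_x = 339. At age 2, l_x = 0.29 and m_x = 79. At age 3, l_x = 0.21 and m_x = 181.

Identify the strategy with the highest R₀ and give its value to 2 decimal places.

286.40

Strategy P: R₀ = 0.55×308 + 0.40×123 + 0.30×226 = 286.4000
Strategy Q: R₀ = 0.42×339 + 0.29×79 + 0.21×181 = 203.3000
Highest R₀: strategy P with 286.4000.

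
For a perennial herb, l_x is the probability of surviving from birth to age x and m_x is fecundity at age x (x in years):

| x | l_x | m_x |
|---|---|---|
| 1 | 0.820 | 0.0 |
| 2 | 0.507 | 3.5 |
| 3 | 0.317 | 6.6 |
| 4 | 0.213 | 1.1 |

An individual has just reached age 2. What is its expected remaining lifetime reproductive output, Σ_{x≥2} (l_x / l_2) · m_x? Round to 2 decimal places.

l_2 = 0.507. Conditional survival from age 2 to x is l_x / l_2.
  x=2: (0.507/0.507) × 3.5 = 3.5000
  x=3: (0.317/0.507) × 6.6 = 4.1266
  x=4: (0.213/0.507) × 1.1 = 0.4621
Sum = 3.5000 + 4.1266 + 0.4621 = 8.0888

8.09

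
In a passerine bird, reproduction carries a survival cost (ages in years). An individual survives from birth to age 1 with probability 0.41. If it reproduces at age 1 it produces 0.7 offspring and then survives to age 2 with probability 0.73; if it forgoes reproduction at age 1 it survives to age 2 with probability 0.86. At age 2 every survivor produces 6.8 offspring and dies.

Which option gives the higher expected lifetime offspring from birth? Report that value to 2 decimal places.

breed at age 1: R₀ = 0.41 × (0.7 + 0.73 × 6.8) = 0.41 × 5.6640 = 2.3222
delay to age 2: R₀ = 0.41 × (0.86 × 6.8) = 0.41 × 5.8480 = 2.3977
Higher: delay to age 2 (2.3977).

2.40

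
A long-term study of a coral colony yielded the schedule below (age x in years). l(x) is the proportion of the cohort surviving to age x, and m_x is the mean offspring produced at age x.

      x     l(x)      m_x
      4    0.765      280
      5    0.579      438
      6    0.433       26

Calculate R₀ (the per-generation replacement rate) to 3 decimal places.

R₀ = Σ l(x) m_x:
  age 4: 0.765 × 280 = 214.2000
  age 5: 0.579 × 438 = 253.6020
  age 6: 0.433 × 26 = 11.2580
R₀ = 214.2000 + 253.6020 + 11.2580 = 479.0600

479.060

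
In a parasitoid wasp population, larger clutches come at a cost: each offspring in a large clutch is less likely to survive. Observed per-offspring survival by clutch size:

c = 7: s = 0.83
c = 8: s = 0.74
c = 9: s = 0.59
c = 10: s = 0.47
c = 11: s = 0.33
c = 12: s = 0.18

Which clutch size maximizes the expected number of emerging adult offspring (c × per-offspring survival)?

8

Expected emerging adult offspring = c × s(c):
  c=7: 7 × 0.83 = 5.810
  c=8: 8 × 0.74 = 5.920
  c=9: 9 × 0.59 = 5.310
  c=10: 10 × 0.47 = 4.700
  c=11: 11 × 0.33 = 3.630
  c=12: 12 × 0.18 = 2.160
Maximum at c = 8 (5.920 emerging adult offspring).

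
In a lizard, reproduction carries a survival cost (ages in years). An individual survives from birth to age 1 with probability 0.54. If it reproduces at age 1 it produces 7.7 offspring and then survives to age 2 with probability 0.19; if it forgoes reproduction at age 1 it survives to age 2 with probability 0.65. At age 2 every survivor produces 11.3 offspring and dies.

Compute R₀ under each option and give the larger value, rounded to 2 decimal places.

breed at age 1: R₀ = 0.54 × (7.7 + 0.19 × 11.3) = 0.54 × 9.8470 = 5.3174
delay to age 2: R₀ = 0.54 × (0.65 × 11.3) = 0.54 × 7.3450 = 3.9663
Higher: breed at age 1 (5.3174).

5.32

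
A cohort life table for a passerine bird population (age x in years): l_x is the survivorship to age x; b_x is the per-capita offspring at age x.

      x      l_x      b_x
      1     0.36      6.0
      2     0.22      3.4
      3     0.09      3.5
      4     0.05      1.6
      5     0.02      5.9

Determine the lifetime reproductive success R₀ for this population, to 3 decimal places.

R₀ = Σ l_x b_x:
  age 1: 0.36 × 6.0 = 2.1600
  age 2: 0.22 × 3.4 = 0.7480
  age 3: 0.09 × 3.5 = 0.3150
  age 4: 0.05 × 1.6 = 0.0800
  age 5: 0.02 × 5.9 = 0.1180
R₀ = 2.1600 + 0.7480 + 0.3150 + 0.0800 + 0.1180 = 3.4210

3.421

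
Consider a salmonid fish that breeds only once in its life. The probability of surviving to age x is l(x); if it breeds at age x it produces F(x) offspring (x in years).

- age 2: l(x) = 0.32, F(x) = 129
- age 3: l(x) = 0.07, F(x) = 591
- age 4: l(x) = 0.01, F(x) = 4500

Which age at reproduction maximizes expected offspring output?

4

Expected offspring if breeding at age x = l(x) × F(x):
  age 2: 0.32 × 129 = 41.280
  age 3: 0.07 × 591 = 41.370
  age 4: 0.01 × 4500 = 45.000
Maximum at age 4 (45.000).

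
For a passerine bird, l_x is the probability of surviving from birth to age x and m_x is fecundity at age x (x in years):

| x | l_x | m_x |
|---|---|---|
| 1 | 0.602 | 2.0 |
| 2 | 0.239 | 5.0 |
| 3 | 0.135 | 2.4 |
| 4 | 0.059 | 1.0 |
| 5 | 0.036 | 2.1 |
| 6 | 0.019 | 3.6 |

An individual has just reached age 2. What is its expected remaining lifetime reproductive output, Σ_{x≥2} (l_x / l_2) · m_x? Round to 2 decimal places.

7.21

l_2 = 0.239. Conditional survival from age 2 to x is l_x / l_2.
  x=2: (0.239/0.239) × 5.0 = 5.0000
  x=3: (0.135/0.239) × 2.4 = 1.3556
  x=4: (0.059/0.239) × 1.0 = 0.2469
  x=5: (0.036/0.239) × 2.1 = 0.3163
  x=6: (0.019/0.239) × 3.6 = 0.2862
Sum = 5.0000 + 1.3556 + 0.2469 + 0.3163 + 0.2862 = 7.2050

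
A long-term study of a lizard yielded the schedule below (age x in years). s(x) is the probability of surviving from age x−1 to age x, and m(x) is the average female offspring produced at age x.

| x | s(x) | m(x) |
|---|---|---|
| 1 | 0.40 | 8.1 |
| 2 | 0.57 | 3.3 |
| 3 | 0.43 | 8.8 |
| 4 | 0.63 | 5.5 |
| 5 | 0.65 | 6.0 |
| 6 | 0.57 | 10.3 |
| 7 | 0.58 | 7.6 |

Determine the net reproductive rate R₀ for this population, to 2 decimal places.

5.77

Survivorship from birth: l_x = s_1·s_2·…·s_x.
  l_1 = 0.40000
  l_2 = 0.22800
  l_3 = 0.09804
  l_4 = 0.06177
  l_5 = 0.04015
  l_6 = 0.02288
  l_7 = 0.01327
R₀ = Σ l_x m(x):
  age 1: 0.40000 × 8.1 = 3.2400
  age 2: 0.22800 × 3.3 = 0.7524
  age 3: 0.09804 × 8.8 = 0.8628
  age 4: 0.06177 × 5.5 = 0.3397
  age 5: 0.04015 × 6.0 = 0.2409
  age 6: 0.02288 × 10.3 = 0.2357
  age 7: 0.01327 × 7.6 = 0.1009
R₀ = 3.2400 + 0.7524 + 0.8628 + 0.3397 + 0.2409 + 0.2357 + 0.1009 = 5.7723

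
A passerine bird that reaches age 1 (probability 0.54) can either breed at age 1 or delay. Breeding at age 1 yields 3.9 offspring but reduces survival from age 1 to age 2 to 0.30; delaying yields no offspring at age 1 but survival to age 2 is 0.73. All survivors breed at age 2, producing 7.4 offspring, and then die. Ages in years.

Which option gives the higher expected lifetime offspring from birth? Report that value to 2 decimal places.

breed at age 1: R₀ = 0.54 × (3.9 + 0.30 × 7.4) = 0.54 × 6.1200 = 3.3048
delay to age 2: R₀ = 0.54 × (0.73 × 7.4) = 0.54 × 5.4020 = 2.9171
Higher: breed at age 1 (3.3048).

3.30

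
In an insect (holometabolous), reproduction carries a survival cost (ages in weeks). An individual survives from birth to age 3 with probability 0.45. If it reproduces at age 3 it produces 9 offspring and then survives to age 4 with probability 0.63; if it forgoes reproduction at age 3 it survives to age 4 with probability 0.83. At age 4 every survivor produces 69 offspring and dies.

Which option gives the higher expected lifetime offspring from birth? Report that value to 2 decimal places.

25.77

breed at age 3: R₀ = 0.45 × (9 + 0.63 × 69) = 0.45 × 52.4700 = 23.6115
delay to age 4: R₀ = 0.45 × (0.83 × 69) = 0.45 × 57.2700 = 25.7715
Higher: delay to age 4 (25.7715).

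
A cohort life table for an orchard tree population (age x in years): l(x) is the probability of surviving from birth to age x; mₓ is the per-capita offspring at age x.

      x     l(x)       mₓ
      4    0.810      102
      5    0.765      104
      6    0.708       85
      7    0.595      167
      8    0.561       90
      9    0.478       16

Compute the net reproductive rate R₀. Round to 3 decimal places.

R₀ = Σ l(x) mₓ:
  age 4: 0.810 × 102 = 82.6200
  age 5: 0.765 × 104 = 79.5600
  age 6: 0.708 × 85 = 60.1800
  age 7: 0.595 × 167 = 99.3650
  age 8: 0.561 × 90 = 50.4900
  age 9: 0.478 × 16 = 7.6480
R₀ = 82.6200 + 79.5600 + 60.1800 + 99.3650 + 50.4900 + 7.6480 = 379.8630

379.863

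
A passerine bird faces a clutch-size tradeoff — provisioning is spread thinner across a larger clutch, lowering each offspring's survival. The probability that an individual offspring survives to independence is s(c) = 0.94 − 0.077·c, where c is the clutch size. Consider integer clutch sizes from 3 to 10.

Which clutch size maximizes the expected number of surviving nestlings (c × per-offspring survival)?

Expected surviving nestlings = c × s(c):
  c=3: 3 × 0.709 = 2.127
  c=4: 4 × 0.632 = 2.528
  c=5: 5 × 0.555 = 2.775
  c=6: 6 × 0.478 = 2.868
  c=7: 7 × 0.401 = 2.807
  c=8: 8 × 0.324 = 2.592
  c=9: 9 × 0.247 = 2.223
  c=10: 10 × 0.170 = 1.700
Maximum at c = 6 (2.868 surviving nestlings).

6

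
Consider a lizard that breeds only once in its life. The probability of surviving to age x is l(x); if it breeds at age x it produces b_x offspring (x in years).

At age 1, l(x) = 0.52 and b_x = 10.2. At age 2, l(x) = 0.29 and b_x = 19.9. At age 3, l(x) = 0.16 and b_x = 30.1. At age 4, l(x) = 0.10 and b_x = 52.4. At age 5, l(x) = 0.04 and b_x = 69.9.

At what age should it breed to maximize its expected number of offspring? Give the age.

2

Expected offspring if breeding at age x = l(x) × b_x:
  age 1: 0.52 × 10.2 = 5.304
  age 2: 0.29 × 19.9 = 5.771
  age 3: 0.16 × 30.1 = 4.816
  age 4: 0.10 × 52.4 = 5.240
  age 5: 0.04 × 69.9 = 2.796
Maximum at age 2 (5.771).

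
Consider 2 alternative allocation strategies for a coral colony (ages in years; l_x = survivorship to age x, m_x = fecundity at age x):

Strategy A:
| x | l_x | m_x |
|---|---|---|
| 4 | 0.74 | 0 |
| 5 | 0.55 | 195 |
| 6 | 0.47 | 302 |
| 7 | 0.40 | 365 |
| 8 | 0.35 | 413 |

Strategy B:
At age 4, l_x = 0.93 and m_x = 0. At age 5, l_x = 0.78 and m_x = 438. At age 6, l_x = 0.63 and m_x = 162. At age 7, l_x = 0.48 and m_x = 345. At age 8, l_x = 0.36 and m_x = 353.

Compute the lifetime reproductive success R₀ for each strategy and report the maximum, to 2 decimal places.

736.38

Strategy A: R₀ = 0.74×0 + 0.55×195 + 0.47×302 + 0.40×365 + 0.35×413 = 539.7400
Strategy B: R₀ = 0.93×0 + 0.78×438 + 0.63×162 + 0.48×345 + 0.36×353 = 736.3800
Highest R₀: strategy B with 736.3800.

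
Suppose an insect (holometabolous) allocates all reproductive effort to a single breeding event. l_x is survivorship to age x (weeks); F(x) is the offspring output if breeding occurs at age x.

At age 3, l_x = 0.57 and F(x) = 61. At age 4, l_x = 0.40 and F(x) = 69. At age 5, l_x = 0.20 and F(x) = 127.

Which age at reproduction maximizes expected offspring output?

Expected offspring if breeding at age x = l_x × F(x):
  age 3: 0.57 × 61 = 34.770
  age 4: 0.40 × 69 = 27.600
  age 5: 0.20 × 127 = 25.400
Maximum at age 3 (34.770).

3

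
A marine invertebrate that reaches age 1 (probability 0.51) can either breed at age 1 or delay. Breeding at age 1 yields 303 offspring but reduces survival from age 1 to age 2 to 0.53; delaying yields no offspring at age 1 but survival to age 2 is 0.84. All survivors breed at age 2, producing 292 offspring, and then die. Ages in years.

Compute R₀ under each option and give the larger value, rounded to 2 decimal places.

breed at age 1: R₀ = 0.51 × (303 + 0.53 × 292) = 0.51 × 457.7600 = 233.4576
delay to age 2: R₀ = 0.51 × (0.84 × 292) = 0.51 × 245.2800 = 125.0928
Higher: breed at age 1 (233.4576).

233.46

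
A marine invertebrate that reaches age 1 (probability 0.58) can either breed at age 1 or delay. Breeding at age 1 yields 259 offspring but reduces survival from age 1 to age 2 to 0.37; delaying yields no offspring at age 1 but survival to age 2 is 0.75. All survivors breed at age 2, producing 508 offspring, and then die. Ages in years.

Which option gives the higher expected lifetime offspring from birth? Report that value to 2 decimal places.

259.24

breed at age 1: R₀ = 0.58 × (259 + 0.37 × 508) = 0.58 × 446.9600 = 259.2368
delay to age 2: R₀ = 0.58 × (0.75 × 508) = 0.58 × 381.0000 = 220.9800
Higher: breed at age 1 (259.2368).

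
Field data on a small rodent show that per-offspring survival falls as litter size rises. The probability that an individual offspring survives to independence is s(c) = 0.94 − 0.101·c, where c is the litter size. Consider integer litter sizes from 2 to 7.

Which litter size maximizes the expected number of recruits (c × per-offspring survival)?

5

Expected recruits = c × s(c):
  c=2: 2 × 0.738 = 1.476
  c=3: 3 × 0.637 = 1.911
  c=4: 4 × 0.536 = 2.144
  c=5: 5 × 0.435 = 2.175
  c=6: 6 × 0.334 = 2.004
  c=7: 7 × 0.233 = 1.631
Maximum at c = 5 (2.175 recruits).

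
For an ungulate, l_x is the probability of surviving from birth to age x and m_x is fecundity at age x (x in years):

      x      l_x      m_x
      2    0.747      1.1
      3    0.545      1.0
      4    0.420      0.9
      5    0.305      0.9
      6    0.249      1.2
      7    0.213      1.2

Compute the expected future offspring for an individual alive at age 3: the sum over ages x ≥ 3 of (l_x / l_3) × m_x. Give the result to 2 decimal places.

l_3 = 0.545. Conditional survival from age 3 to x is l_x / l_3.
  x=3: (0.545/0.545) × 1.0 = 1.0000
  x=4: (0.420/0.545) × 0.9 = 0.6936
  x=5: (0.305/0.545) × 0.9 = 0.5037
  x=6: (0.249/0.545) × 1.2 = 0.5483
  x=7: (0.213/0.545) × 1.2 = 0.4690
Sum = 1.0000 + 0.6936 + 0.5037 + 0.5483 + 0.4690 = 3.2145

3.21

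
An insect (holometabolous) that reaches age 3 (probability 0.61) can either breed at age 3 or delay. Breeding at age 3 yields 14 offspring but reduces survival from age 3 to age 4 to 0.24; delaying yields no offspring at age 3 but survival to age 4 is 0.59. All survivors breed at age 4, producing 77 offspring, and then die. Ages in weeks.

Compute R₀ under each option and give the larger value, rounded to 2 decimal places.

breed at age 3: R₀ = 0.61 × (14 + 0.24 × 77) = 0.61 × 32.4800 = 19.8128
delay to age 4: R₀ = 0.61 × (0.59 × 77) = 0.61 × 45.4300 = 27.7123
Higher: delay to age 4 (27.7123).

27.71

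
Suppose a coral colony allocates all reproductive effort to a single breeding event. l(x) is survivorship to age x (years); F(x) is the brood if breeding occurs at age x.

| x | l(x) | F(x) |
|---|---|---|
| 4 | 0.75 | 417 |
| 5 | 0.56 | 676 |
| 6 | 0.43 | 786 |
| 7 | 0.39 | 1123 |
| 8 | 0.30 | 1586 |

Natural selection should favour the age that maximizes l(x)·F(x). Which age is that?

Expected offspring if breeding at age x = l(x) × F(x):
  age 4: 0.75 × 417 = 312.750
  age 5: 0.56 × 676 = 378.560
  age 6: 0.43 × 786 = 337.980
  age 7: 0.39 × 1123 = 437.970
  age 8: 0.30 × 1586 = 475.800
Maximum at age 8 (475.800).

8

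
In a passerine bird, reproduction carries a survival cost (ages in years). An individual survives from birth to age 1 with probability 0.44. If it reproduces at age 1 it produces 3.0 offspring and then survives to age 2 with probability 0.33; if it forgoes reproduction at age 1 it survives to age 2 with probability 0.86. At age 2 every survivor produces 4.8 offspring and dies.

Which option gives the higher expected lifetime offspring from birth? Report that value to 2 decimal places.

2.02

breed at age 1: R₀ = 0.44 × (3.0 + 0.33 × 4.8) = 0.44 × 4.5840 = 2.0170
delay to age 2: R₀ = 0.44 × (0.86 × 4.8) = 0.44 × 4.1280 = 1.8163
Higher: breed at age 1 (2.0170).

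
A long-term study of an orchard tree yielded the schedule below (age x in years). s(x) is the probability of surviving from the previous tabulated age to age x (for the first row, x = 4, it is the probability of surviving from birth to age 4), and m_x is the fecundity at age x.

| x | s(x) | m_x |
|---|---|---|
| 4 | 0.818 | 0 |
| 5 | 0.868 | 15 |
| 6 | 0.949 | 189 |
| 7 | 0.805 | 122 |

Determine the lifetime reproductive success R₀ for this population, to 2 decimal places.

Survivorship from birth: l_x = s_4·s_5·…·s_x.
  l_4 = 0.81800
  l_5 = 0.71002
  l_6 = 0.67381
  l_7 = 0.54242
R₀ = Σ l_x m_x:
  age 4: 0.81800 × 0 = 0.0000
  age 5: 0.71002 × 15 = 10.6503
  age 6: 0.67381 × 189 = 127.3501
  age 7: 0.54242 × 122 = 66.1752
R₀ = 0.0000 + 10.6503 + 127.3501 + 66.1752 = 204.1756

204.18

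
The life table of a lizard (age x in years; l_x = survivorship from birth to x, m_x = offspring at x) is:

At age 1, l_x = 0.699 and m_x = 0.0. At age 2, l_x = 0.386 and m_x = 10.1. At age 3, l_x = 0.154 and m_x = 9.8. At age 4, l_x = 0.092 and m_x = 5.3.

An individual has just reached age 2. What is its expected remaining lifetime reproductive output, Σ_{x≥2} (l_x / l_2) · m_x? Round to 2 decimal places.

l_2 = 0.386. Conditional survival from age 2 to x is l_x / l_2.
  x=2: (0.386/0.386) × 10.1 = 10.1000
  x=3: (0.154/0.386) × 9.8 = 3.9098
  x=4: (0.092/0.386) × 5.3 = 1.2632
Sum = 10.1000 + 3.9098 + 1.2632 = 15.2731

15.27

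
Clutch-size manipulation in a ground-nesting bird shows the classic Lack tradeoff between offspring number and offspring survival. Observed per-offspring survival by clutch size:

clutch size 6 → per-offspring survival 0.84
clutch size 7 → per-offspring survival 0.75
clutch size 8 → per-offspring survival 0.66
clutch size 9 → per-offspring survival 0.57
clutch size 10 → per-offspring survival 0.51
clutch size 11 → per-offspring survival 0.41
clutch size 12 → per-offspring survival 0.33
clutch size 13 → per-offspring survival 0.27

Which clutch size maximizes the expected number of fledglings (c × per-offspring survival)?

Expected fledglings = c × s(c):
  c=6: 6 × 0.84 = 5.040
  c=7: 7 × 0.75 = 5.250
  c=8: 8 × 0.66 = 5.280
  c=9: 9 × 0.57 = 5.130
  c=10: 10 × 0.51 = 5.100
  c=11: 11 × 0.41 = 4.510
  c=12: 12 × 0.33 = 3.960
  c=13: 13 × 0.27 = 3.510
Maximum at c = 8 (5.280 fledglings).

8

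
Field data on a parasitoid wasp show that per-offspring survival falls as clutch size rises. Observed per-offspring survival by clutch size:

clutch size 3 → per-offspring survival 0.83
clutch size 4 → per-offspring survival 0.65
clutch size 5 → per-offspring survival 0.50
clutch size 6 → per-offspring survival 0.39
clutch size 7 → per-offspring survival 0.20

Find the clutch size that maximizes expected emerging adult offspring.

4

Expected emerging adult offspring = c × s(c):
  c=3: 3 × 0.83 = 2.490
  c=4: 4 × 0.65 = 2.600
  c=5: 5 × 0.50 = 2.500
  c=6: 6 × 0.39 = 2.340
  c=7: 7 × 0.20 = 1.400
Maximum at c = 4 (2.600 emerging adult offspring).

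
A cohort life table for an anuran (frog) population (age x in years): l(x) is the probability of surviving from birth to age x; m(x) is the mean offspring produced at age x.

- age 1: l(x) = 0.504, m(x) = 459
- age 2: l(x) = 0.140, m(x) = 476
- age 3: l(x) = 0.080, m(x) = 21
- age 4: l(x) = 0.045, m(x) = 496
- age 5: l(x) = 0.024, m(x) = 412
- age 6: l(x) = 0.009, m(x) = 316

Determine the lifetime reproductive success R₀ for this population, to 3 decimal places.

R₀ = Σ l(x) m(x):
  age 1: 0.504 × 459 = 231.3360
  age 2: 0.140 × 476 = 66.6400
  age 3: 0.080 × 21 = 1.6800
  age 4: 0.045 × 496 = 22.3200
  age 5: 0.024 × 412 = 9.8880
  age 6: 0.009 × 316 = 2.8440
R₀ = 231.3360 + 66.6400 + 1.6800 + 22.3200 + 9.8880 + 2.8440 = 334.7080

334.708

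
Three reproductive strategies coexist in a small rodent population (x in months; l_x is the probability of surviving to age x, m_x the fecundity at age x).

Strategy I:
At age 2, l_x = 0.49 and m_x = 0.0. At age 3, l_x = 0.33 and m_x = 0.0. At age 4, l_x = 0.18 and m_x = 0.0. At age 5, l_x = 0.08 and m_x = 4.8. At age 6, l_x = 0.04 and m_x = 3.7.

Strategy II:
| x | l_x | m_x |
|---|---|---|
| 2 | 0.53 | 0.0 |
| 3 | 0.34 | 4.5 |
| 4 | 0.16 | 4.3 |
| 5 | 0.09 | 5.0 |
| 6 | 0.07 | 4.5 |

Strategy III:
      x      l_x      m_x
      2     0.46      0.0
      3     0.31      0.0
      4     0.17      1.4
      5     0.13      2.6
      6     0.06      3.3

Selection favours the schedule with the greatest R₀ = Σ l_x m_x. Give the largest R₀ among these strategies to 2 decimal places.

2.98

Strategy I: R₀ = 0.49×0.0 + 0.33×0.0 + 0.18×0.0 + 0.08×4.8 + 0.04×3.7 = 0.5320
Strategy II: R₀ = 0.53×0.0 + 0.34×4.5 + 0.16×4.3 + 0.09×5.0 + 0.07×4.5 = 2.9830
Strategy III: R₀ = 0.46×0.0 + 0.31×0.0 + 0.17×1.4 + 0.13×2.6 + 0.06×3.3 = 0.7740
Highest R₀: strategy II with 2.9830.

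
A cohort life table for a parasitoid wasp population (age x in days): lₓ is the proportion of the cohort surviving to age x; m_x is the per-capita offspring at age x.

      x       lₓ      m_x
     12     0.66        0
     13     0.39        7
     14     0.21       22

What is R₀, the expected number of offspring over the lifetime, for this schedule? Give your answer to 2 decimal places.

R₀ = Σ lₓ m_x:
  age 12: 0.66 × 0 = 0.0000
  age 13: 0.39 × 7 = 2.7300
  age 14: 0.21 × 22 = 4.6200
R₀ = 0.0000 + 2.7300 + 4.6200 = 7.3500

7.35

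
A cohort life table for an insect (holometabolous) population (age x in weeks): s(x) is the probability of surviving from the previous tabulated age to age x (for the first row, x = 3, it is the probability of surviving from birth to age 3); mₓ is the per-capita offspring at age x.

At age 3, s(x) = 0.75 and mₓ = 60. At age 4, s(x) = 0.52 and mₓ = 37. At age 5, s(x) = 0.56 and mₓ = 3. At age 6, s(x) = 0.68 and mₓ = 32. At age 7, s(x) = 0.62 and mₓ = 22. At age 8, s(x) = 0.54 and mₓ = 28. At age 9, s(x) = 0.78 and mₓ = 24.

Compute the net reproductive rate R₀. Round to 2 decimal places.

69.19

Survivorship from birth: l_x = s_3·s_4·…·s_x.
  l_3 = 0.75000
  l_4 = 0.39000
  l_5 = 0.21840
  l_6 = 0.14851
  l_7 = 0.09208
  l_8 = 0.04972
  l_9 = 0.03878
R₀ = Σ l_x mₓ:
  age 3: 0.75000 × 60 = 45.0000
  age 4: 0.39000 × 37 = 14.4300
  age 5: 0.21840 × 3 = 0.6552
  age 6: 0.14851 × 32 = 4.7523
  age 7: 0.09208 × 22 = 2.0258
  age 8: 0.04972 × 28 = 1.3922
  age 9: 0.03878 × 24 = 0.9307
R₀ = 45.0000 + 14.4300 + 0.6552 + 4.7523 + 2.0258 + 1.3922 + 0.9307 = 69.1862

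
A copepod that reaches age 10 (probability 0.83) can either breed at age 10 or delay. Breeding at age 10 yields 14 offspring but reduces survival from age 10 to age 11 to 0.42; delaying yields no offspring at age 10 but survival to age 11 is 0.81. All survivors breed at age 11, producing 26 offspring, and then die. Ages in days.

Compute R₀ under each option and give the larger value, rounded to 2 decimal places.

20.68

breed at age 10: R₀ = 0.83 × (14 + 0.42 × 26) = 0.83 × 24.9200 = 20.6836
delay to age 11: R₀ = 0.83 × (0.81 × 26) = 0.83 × 21.0600 = 17.4798
Higher: breed at age 10 (20.6836).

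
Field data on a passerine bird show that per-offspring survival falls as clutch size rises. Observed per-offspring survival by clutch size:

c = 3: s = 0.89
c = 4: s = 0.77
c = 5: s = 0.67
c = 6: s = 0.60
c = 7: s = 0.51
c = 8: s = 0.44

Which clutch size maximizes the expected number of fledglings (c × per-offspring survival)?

6

Expected fledglings = c × s(c):
  c=3: 3 × 0.89 = 2.670
  c=4: 4 × 0.77 = 3.080
  c=5: 5 × 0.67 = 3.350
  c=6: 6 × 0.60 = 3.600
  c=7: 7 × 0.51 = 3.570
  c=8: 8 × 0.44 = 3.520
Maximum at c = 6 (3.600 fledglings).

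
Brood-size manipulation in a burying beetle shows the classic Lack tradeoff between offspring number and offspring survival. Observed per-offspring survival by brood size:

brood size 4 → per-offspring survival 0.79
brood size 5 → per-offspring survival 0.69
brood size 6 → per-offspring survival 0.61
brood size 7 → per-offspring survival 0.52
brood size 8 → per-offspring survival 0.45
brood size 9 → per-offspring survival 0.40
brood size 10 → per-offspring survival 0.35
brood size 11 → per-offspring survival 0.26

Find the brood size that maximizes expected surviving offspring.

Expected surviving offspring = c × s(c):
  c=4: 4 × 0.79 = 3.160
  c=5: 5 × 0.69 = 3.450
  c=6: 6 × 0.61 = 3.660
  c=7: 7 × 0.52 = 3.640
  c=8: 8 × 0.45 = 3.600
  c=9: 9 × 0.40 = 3.600
  c=10: 10 × 0.35 = 3.500
  c=11: 11 × 0.26 = 2.860
Maximum at c = 6 (3.660 surviving offspring).

6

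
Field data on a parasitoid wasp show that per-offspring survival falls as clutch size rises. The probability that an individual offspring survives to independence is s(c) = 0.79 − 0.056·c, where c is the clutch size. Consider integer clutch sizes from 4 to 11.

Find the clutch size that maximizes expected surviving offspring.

Expected surviving offspring = c × s(c):
  c=4: 4 × 0.566 = 2.264
  c=5: 5 × 0.510 = 2.550
  c=6: 6 × 0.454 = 2.724
  c=7: 7 × 0.398 = 2.786
  c=8: 8 × 0.342 = 2.736
  c=9: 9 × 0.286 = 2.574
  c=10: 10 × 0.230 = 2.300
  c=11: 11 × 0.174 = 1.914
Maximum at c = 7 (2.786 surviving offspring).

7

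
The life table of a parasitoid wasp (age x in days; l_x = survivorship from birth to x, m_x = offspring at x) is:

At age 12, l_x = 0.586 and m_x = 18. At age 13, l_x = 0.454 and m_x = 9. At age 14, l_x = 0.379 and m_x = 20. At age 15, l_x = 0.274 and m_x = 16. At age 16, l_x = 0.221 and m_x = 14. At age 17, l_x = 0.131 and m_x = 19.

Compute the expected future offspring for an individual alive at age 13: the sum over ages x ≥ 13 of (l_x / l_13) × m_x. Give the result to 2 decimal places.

47.65

l_13 = 0.454. Conditional survival from age 13 to x is l_x / l_13.
  x=13: (0.454/0.454) × 9 = 9.0000
  x=14: (0.379/0.454) × 20 = 16.6960
  x=15: (0.274/0.454) × 16 = 9.6564
  x=16: (0.221/0.454) × 14 = 6.8150
  x=17: (0.131/0.454) × 19 = 5.4824
Sum = 9.0000 + 16.6960 + 9.6564 + 6.8150 + 5.4824 = 47.6498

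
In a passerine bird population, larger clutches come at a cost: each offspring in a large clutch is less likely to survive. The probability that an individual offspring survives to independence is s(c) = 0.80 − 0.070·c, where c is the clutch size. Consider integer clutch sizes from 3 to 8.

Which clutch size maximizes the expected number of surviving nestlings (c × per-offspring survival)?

Expected surviving nestlings = c × s(c):
  c=3: 3 × 0.590 = 1.770
  c=4: 4 × 0.520 = 2.080
  c=5: 5 × 0.450 = 2.250
  c=6: 6 × 0.380 = 2.280
  c=7: 7 × 0.310 = 2.170
  c=8: 8 × 0.240 = 1.920
Maximum at c = 6 (2.280 surviving nestlings).

6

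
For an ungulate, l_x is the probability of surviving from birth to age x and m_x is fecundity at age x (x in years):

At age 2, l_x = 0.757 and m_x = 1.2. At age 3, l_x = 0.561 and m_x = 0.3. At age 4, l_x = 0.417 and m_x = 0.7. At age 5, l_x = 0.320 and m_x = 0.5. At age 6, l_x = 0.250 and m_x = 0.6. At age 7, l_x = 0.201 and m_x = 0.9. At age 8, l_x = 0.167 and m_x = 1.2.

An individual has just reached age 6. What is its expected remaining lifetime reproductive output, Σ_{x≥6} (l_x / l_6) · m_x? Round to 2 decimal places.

2.13

l_6 = 0.250. Conditional survival from age 6 to x is l_x / l_6.
  x=6: (0.250/0.250) × 0.6 = 0.6000
  x=7: (0.201/0.250) × 0.9 = 0.7236
  x=8: (0.167/0.250) × 1.2 = 0.8016
Sum = 0.6000 + 0.7236 + 0.8016 = 2.1252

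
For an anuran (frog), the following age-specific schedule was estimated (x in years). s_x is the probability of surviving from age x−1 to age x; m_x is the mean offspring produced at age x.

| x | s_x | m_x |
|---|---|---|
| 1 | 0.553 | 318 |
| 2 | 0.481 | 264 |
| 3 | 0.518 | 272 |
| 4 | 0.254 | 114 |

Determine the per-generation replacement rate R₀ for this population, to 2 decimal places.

Survivorship from birth: l_x = s_1·s_2·…·s_x.
  l_1 = 0.55300
  l_2 = 0.26599
  l_3 = 0.13778
  l_4 = 0.03500
R₀ = Σ l_x m_x:
  age 1: 0.55300 × 318 = 175.8540
  age 2: 0.26599 × 264 = 70.2214
  age 3: 0.13778 × 272 = 37.4762
  age 4: 0.03500 × 114 = 3.9900
R₀ = 175.8540 + 70.2214 + 37.4762 + 3.9900 = 287.5415

287.54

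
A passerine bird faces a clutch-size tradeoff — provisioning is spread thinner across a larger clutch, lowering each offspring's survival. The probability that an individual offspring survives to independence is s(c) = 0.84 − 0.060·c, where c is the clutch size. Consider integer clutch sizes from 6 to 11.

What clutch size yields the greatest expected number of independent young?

Expected independent young = c × s(c):
  c=6: 6 × 0.480 = 2.880
  c=7: 7 × 0.420 = 2.940
  c=8: 8 × 0.360 = 2.880
  c=9: 9 × 0.300 = 2.700
  c=10: 10 × 0.240 = 2.400
  c=11: 11 × 0.180 = 1.980
Maximum at c = 7 (2.940 independent young).

7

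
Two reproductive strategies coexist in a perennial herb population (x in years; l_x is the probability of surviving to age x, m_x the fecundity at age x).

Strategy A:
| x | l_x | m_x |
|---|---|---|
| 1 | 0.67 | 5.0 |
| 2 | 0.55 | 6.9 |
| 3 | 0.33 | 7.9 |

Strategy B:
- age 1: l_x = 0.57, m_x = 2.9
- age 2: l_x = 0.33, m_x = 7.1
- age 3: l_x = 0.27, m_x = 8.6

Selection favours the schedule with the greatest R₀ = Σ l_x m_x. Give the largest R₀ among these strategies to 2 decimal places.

Strategy A: R₀ = 0.67×5.0 + 0.55×6.9 + 0.33×7.9 = 9.7520
Strategy B: R₀ = 0.57×2.9 + 0.33×7.1 + 0.27×8.6 = 6.3180
Highest R₀: strategy A with 9.7520.

9.75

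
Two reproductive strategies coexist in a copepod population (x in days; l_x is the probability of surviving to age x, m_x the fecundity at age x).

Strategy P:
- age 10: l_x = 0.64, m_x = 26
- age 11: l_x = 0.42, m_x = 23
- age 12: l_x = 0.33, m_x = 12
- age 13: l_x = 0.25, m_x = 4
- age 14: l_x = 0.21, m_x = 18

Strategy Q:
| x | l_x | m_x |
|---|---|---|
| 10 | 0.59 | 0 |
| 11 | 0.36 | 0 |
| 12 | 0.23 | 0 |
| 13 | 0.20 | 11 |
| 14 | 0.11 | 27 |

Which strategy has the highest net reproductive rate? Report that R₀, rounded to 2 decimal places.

35.04

Strategy P: R₀ = 0.64×26 + 0.42×23 + 0.33×12 + 0.25×4 + 0.21×18 = 35.0400
Strategy Q: R₀ = 0.59×0 + 0.36×0 + 0.23×0 + 0.20×11 + 0.11×27 = 5.1700
Highest R₀: strategy P with 35.0400.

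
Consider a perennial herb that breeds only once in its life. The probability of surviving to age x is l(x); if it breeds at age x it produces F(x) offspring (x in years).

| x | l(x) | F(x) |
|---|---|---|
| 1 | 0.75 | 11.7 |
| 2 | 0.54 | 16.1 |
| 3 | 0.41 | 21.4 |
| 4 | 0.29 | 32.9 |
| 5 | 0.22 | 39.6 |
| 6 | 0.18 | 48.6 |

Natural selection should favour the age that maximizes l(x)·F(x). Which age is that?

4

Expected offspring if breeding at age x = l(x) × F(x):
  age 1: 0.75 × 11.7 = 8.775
  age 2: 0.54 × 16.1 = 8.694
  age 3: 0.41 × 21.4 = 8.774
  age 4: 0.29 × 32.9 = 9.541
  age 5: 0.22 × 39.6 = 8.712
  age 6: 0.18 × 48.6 = 8.748
Maximum at age 4 (9.541).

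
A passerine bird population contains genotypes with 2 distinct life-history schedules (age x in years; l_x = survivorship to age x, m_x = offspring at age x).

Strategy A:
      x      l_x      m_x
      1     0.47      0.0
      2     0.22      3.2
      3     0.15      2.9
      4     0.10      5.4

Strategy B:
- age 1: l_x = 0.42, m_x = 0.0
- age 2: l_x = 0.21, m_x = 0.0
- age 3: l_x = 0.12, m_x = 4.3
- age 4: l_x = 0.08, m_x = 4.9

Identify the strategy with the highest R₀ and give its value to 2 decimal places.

1.68

Strategy A: R₀ = 0.47×0.0 + 0.22×3.2 + 0.15×2.9 + 0.10×5.4 = 1.6790
Strategy B: R₀ = 0.42×0.0 + 0.21×0.0 + 0.12×4.3 + 0.08×4.9 = 0.9080
Highest R₀: strategy A with 1.6790.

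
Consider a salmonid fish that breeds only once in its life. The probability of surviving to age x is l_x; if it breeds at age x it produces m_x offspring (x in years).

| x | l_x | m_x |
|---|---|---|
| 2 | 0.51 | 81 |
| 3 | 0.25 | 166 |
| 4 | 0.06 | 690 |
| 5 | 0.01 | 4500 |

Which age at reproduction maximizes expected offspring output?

Expected offspring if breeding at age x = l_x × m_x:
  age 2: 0.51 × 81 = 41.310
  age 3: 0.25 × 166 = 41.500
  age 4: 0.06 × 690 = 41.400
  age 5: 0.01 × 4500 = 45.000
Maximum at age 5 (45.000).

5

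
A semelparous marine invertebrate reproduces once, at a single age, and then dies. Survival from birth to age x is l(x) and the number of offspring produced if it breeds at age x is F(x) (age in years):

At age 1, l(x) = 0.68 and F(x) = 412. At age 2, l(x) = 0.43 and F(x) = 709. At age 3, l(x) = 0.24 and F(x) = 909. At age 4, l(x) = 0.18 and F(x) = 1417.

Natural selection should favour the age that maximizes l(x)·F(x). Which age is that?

Expected offspring if breeding at age x = l(x) × F(x):
  age 1: 0.68 × 412 = 280.160
  age 2: 0.43 × 709 = 304.870
  age 3: 0.24 × 909 = 218.160
  age 4: 0.18 × 1417 = 255.060
Maximum at age 2 (304.870).

2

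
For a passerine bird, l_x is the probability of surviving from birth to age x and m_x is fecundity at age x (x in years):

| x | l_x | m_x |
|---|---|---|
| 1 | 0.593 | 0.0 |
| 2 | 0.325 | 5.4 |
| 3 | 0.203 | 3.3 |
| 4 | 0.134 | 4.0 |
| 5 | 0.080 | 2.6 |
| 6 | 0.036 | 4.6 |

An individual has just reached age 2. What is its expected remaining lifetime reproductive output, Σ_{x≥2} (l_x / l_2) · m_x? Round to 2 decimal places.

10.26

l_2 = 0.325. Conditional survival from age 2 to x is l_x / l_2.
  x=2: (0.325/0.325) × 5.4 = 5.4000
  x=3: (0.203/0.325) × 3.3 = 2.0612
  x=4: (0.134/0.325) × 4.0 = 1.6492
  x=5: (0.080/0.325) × 2.6 = 0.6400
  x=6: (0.036/0.325) × 4.6 = 0.5095
Sum = 5.4000 + 2.0612 + 1.6492 + 0.6400 + 0.5095 = 10.2600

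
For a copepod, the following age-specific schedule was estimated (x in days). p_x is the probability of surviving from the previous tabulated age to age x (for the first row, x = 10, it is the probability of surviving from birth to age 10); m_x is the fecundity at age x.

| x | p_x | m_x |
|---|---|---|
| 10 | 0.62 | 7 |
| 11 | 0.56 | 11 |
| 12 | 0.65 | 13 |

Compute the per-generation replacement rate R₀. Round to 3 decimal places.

11.093

Survivorship from birth: l_x = p_10·p_11·…·p_x.
  l_10 = 0.62000
  l_11 = 0.34720
  l_12 = 0.22568
R₀ = Σ l_x m_x:
  age 10: 0.62000 × 7 = 4.3400
  age 11: 0.34720 × 11 = 3.8192
  age 12: 0.22568 × 13 = 2.9338
R₀ = 4.3400 + 3.8192 + 2.9338 = 11.0930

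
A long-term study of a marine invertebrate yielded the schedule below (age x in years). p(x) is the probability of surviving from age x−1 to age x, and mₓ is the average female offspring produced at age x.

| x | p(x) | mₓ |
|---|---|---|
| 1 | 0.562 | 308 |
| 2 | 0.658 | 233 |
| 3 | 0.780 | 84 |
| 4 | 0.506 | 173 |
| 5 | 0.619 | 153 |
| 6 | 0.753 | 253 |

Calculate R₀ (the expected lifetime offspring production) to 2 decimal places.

Survivorship from birth: l_x = p_1·p_2·…·p_x.
  l_1 = 0.56200
  l_2 = 0.36980
  l_3 = 0.28844
  l_4 = 0.14595
  l_5 = 0.09034
  l_6 = 0.06803
R₀ = Σ l_x mₓ:
  age 1: 0.56200 × 308 = 173.0960
  age 2: 0.36980 × 233 = 86.1634
  age 3: 0.28844 × 84 = 24.2290
  age 4: 0.14595 × 173 = 25.2493
  age 5: 0.09034 × 153 = 13.8220
  age 6: 0.06803 × 253 = 17.2116
R₀ = 173.0960 + 86.1634 + 24.2290 + 25.2493 + 13.8220 + 17.2116 = 339.7713

339.77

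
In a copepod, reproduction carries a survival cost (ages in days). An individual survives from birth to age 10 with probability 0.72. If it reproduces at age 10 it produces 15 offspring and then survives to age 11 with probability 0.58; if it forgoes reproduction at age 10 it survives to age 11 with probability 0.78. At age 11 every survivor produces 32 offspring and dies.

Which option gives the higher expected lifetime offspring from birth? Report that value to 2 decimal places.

breed at age 10: R₀ = 0.72 × (15 + 0.58 × 32) = 0.72 × 33.5600 = 24.1632
delay to age 11: R₀ = 0.72 × (0.78 × 32) = 0.72 × 24.9600 = 17.9712
Higher: breed at age 10 (24.1632).

24.16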